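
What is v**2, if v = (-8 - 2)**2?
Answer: 10000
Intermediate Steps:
v = 100 (v = (-10)**2 = 100)
v**2 = 100**2 = 10000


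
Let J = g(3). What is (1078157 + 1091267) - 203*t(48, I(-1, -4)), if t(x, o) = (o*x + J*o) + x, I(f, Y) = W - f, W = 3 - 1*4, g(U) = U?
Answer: 2159680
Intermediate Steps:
W = -1 (W = 3 - 4 = -1)
J = 3
I(f, Y) = -1 - f
t(x, o) = x + 3*o + o*x (t(x, o) = (o*x + 3*o) + x = (3*o + o*x) + x = x + 3*o + o*x)
(1078157 + 1091267) - 203*t(48, I(-1, -4)) = (1078157 + 1091267) - 203*(48 + 3*(-1 - 1*(-1)) + (-1 - 1*(-1))*48) = 2169424 - 203*(48 + 3*(-1 + 1) + (-1 + 1)*48) = 2169424 - 203*(48 + 3*0 + 0*48) = 2169424 - 203*(48 + 0 + 0) = 2169424 - 203*48 = 2169424 - 9744 = 2159680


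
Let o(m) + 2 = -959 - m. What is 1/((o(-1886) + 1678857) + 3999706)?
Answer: 1/5679488 ≈ 1.7607e-7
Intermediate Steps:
o(m) = -961 - m (o(m) = -2 + (-959 - m) = -961 - m)
1/((o(-1886) + 1678857) + 3999706) = 1/(((-961 - 1*(-1886)) + 1678857) + 3999706) = 1/(((-961 + 1886) + 1678857) + 3999706) = 1/((925 + 1678857) + 3999706) = 1/(1679782 + 3999706) = 1/5679488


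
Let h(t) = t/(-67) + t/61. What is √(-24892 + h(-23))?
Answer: I*√415785803554/4087 ≈ 157.77*I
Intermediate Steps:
h(t) = 6*t/4087 (h(t) = t*(-1/67) + t*(1/61) = -t/67 + t/61 = 6*t/4087)
√(-24892 + h(-23)) = √(-24892 + (6/4087)*(-23)) = √(-24892 - 138/4087) = √(-101733742/4087) = I*√415785803554/4087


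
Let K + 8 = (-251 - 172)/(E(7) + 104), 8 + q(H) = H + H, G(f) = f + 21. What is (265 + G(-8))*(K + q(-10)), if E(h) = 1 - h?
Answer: -549189/49 ≈ -11208.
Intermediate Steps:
G(f) = 21 + f
q(H) = -8 + 2*H (q(H) = -8 + (H + H) = -8 + 2*H)
K = -1207/98 (K = -8 + (-251 - 172)/((1 - 1*7) + 104) = -8 - 423/((1 - 7) + 104) = -8 - 423/(-6 + 104) = -8 - 423/98 = -1207/98 ≈ -12.316)
(265 + G(-8))*(K + q(-10)) = (265 + (21 - 8))*(-1207/98 + (-8 + 2*(-10))) = (265 + 13)*(-1207/98 + (-8 - 20)) = 278*(-1207/98 - 28) = 278*(-3951/98) = -549189/49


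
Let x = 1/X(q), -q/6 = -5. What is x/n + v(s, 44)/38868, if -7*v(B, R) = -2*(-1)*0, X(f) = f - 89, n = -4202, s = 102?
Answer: 1/247918 ≈ 4.0336e-6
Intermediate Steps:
q = 30 (q = -6*(-5) = 30)
X(f) = -89 + f
v(B, R) = 0 (v(B, R) = -(-2*(-1))*0/7 = -2*0/7 = -1/7*0 = 0)
x = -1/59 (x = 1/(-89 + 30) = 1/(-59) = -1/59 ≈ -0.016949)
x/n + v(s, 44)/38868 = -1/59/(-4202) + 0/38868 = -1/59*(-1/4202) + 0*(1/38868) = 1/247918 + 0 = 1/247918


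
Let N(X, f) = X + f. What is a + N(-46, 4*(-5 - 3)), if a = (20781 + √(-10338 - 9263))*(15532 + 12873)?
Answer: 590284227 + 28405*I*√19601 ≈ 5.9028e+8 + 3.9768e+6*I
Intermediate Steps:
a = 590284305 + 28405*I*√19601 (a = (20781 + √(-19601))*28405 = (20781 + I*√19601)*28405 = 590284305 + 28405*I*√19601 ≈ 5.9028e+8 + 3.9768e+6*I)
a + N(-46, 4*(-5 - 3)) = (590284305 + 28405*I*√19601) + (-46 + 4*(-5 - 3)) = (590284305 + 28405*I*√19601) + (-46 + 4*(-8)) = (590284305 + 28405*I*√19601) + (-46 - 32) = (590284305 + 28405*I*√19601) - 78 = 590284227 + 28405*I*√19601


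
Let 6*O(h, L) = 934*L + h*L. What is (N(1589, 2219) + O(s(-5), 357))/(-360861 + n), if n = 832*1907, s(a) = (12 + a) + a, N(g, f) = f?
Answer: 8273/175109 ≈ 0.047245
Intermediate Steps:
s(a) = 12 + 2*a
O(h, L) = 467*L/3 + L*h/6 (O(h, L) = (934*L + h*L)/6 = (934*L + L*h)/6 = 467*L/3 + L*h/6)
n = 1586624
(N(1589, 2219) + O(s(-5), 357))/(-360861 + n) = (2219 + (⅙)*357*(934 + (12 + 2*(-5))))/(-360861 + 1586624) = (2219 + (⅙)*357*(934 + (12 - 10)))/1225763 = (2219 + (⅙)*357*(934 + 2))*(1/1225763) = (2219 + (⅙)*357*936)*(1/1225763) = (2219 + 55692)*(1/1225763) = 57911*(1/1225763) = 8273/175109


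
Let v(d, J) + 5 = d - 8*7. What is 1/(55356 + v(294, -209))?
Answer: 1/55589 ≈ 1.7989e-5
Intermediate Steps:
v(d, J) = -61 + d (v(d, J) = -5 + (d - 8*7) = -5 + (d - 56) = -5 + (-56 + d) = -61 + d)
1/(55356 + v(294, -209)) = 1/(55356 + (-61 + 294)) = 1/(55356 + 233) = 1/55589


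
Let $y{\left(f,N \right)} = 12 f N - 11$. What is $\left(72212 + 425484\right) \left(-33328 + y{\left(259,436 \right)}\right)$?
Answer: $657829190304$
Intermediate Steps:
$y{\left(f,N \right)} = -11 + 12 N f$ ($y{\left(f,N \right)} = 12 N f - 11 = -11 + 12 N f$)
$\left(72212 + 425484\right) \left(-33328 + y{\left(259,436 \right)}\right) = \left(72212 + 425484\right) \left(-33328 - \left(11 - 1355088\right)\right) = 497696 \left(-33328 + \left(-11 + 1355088\right)\right) = 497696 \left(-33328 + 1355077\right) = 497696 \cdot 1321749 = 657829190304$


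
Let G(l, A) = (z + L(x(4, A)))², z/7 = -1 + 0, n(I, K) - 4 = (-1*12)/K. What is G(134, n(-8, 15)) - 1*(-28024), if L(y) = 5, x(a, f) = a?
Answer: 28028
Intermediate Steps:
n(I, K) = 4 - 12/K (n(I, K) = 4 + (-1*12)/K = 4 - 12/K)
z = -7 (z = 7*(-1 + 0) = 7*(-1) = -7)
G(l, A) = 4 (G(l, A) = (-7 + 5)² = (-2)² = 4)
G(134, n(-8, 15)) - 1*(-28024) = 4 - 1*(-28024) = 4 + 28024 = 28028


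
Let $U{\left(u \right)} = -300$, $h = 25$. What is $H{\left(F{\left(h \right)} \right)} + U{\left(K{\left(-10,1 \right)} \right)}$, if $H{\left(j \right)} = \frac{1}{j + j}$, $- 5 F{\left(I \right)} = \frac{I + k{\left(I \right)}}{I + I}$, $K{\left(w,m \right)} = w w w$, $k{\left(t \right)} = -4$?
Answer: $- \frac{6425}{21} \approx -305.95$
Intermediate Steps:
$K{\left(w,m \right)} = w^{3}$ ($K{\left(w,m \right)} = w^{2} w = w^{3}$)
$F{\left(I \right)} = - \frac{-4 + I}{10 I}$ ($F{\left(I \right)} = - \frac{\left(I - 4\right) \frac{1}{I + I}}{5} = - \frac{\left(-4 + I\right) \frac{1}{2 I}}{5} = - \frac{\frac{1}{2} \frac{1}{I} \left(-4 + I\right)}{5} = - \frac{-4 + I}{10 I}$)
$H{\left(j \right)} = \frac{1}{2 j}$
$H{\left(F{\left(h \right)} \right)} + U{\left(K{\left(-10,1 \right)} \right)} = \frac{1}{2 \frac{4 - 25}{10 \cdot 25}} - 300 = \frac{1}{2 \cdot \frac{1}{10} \cdot \frac{1}{25} \left(4 - 25\right)} - 300 = \frac{1}{2 \cdot \frac{1}{10} \cdot \frac{1}{25} \left(-21\right)} - 300 = \frac{1}{2 \left(- \frac{21}{250}\right)} - 300 = \frac{1}{2} \left(- \frac{250}{21}\right) - 300 = - \frac{125}{21} - 300 = - \frac{6425}{21}$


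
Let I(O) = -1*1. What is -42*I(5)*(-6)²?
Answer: 1512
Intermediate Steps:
I(O) = -1
-42*I(5)*(-6)² = -42*(-1)*(-6)² = 42*36 = 1512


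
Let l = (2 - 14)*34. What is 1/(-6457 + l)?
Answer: -1/6865 ≈ -0.00014567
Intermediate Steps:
l = -408 (l = -12*34 = -408)
1/(-6457 + l) = 1/(-6457 - 408) = 1/(-6865) = -1/6865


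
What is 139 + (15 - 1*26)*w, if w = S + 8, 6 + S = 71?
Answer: -664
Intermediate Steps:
S = 65 (S = -6 + 71 = 65)
w = 73 (w = 65 + 8 = 73)
139 + (15 - 1*26)*w = 139 + (15 - 1*26)*73 = 139 + (15 - 26)*73 = 139 - 11*73 = 139 - 803 = -664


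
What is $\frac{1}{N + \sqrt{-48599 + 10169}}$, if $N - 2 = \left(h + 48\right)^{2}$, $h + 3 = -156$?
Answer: $\frac{12323}{151894759} - \frac{3 i \sqrt{4270}}{151894759} \approx 8.1129 \cdot 10^{-5} - 1.2906 \cdot 10^{-6} i$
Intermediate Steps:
$h = -159$ ($h = -3 - 156 = -159$)
$N = 12323$ ($N = 2 + \left(-159 + 48\right)^{2} = 2 + \left(-111\right)^{2} = 2 + 12321 = 12323$)
$\frac{1}{N + \sqrt{-48599 + 10169}} = \frac{1}{12323 + \sqrt{-48599 + 10169}} = \frac{1}{12323 + \sqrt{-38430}} = \frac{1}{12323 + 3 i \sqrt{4270}}$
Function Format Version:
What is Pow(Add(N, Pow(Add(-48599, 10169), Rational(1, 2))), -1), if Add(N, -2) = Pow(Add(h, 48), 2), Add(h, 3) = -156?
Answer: Add(Rational(12323, 151894759), Mul(Rational(-3, 151894759), I, Pow(4270, Rational(1, 2)))) ≈ Add(8.1129e-5, Mul(-1.2906e-6, I))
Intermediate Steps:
h = -159 (h = Add(-3, -156) = -159)
N = 12323 (N = Add(2, Pow(Add(-159, 48), 2)) = Add(2, Pow(-111, 2)) = Add(2, 12321) = 12323)
Pow(Add(N, Pow(Add(-48599, 10169), Rational(1, 2))), -1) = Pow(Add(12323, Pow(Add(-48599, 10169), Rational(1, 2))), -1) = Pow(Add(12323, Pow(-38430, Rational(1, 2))), -1) = Pow(Add(12323, Mul(3, I, Pow(4270, Rational(1, 2)))), -1)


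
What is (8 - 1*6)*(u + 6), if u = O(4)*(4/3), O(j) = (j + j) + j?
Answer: 44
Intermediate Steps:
O(j) = 3*j (O(j) = 2*j + j = 3*j)
u = 16 (u = (3*4)*(4/3) = 12*(4*(1/3)) = 12*(4/3) = 16)
(8 - 1*6)*(u + 6) = (8 - 1*6)*(16 + 6) = (8 - 6)*22 = 2*22 = 44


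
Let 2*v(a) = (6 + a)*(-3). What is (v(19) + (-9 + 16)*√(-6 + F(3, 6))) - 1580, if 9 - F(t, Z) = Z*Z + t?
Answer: -3235/2 + 42*I ≈ -1617.5 + 42.0*I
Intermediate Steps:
F(t, Z) = 9 - t - Z² (F(t, Z) = 9 - (Z*Z + t) = 9 - (Z² + t) = 9 - (t + Z²) = 9 + (-t - Z²) = 9 - t - Z²)
v(a) = -9 - 3*a/2 (v(a) = ((6 + a)*(-3))/2 = (-18 - 3*a)/2 = -9 - 3*a/2)
(v(19) + (-9 + 16)*√(-6 + F(3, 6))) - 1580 = ((-9 - 3/2*19) + (-9 + 16)*√(-6 + (9 - 1*3 - 1*6²))) - 1580 = ((-9 - 57/2) + 7*√(-6 + (9 - 3 - 1*36))) - 1580 = (-75/2 + 7*√(-6 + (9 - 3 - 36))) - 1580 = (-75/2 + 7*√(-6 - 30)) - 1580 = (-75/2 + 7*√(-36)) - 1580 = (-75/2 + 7*(6*I)) - 1580 = (-75/2 + 42*I) - 1580 = -3235/2 + 42*I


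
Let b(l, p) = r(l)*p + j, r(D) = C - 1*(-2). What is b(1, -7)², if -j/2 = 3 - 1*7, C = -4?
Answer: 484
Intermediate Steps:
r(D) = -2 (r(D) = -4 - 1*(-2) = -4 + 2 = -2)
j = 8 (j = -2*(3 - 1*7) = -2*(3 - 7) = -2*(-4) = 8)
b(l, p) = 8 - 2*p (b(l, p) = -2*p + 8 = 8 - 2*p)
b(1, -7)² = (8 - 2*(-7))² = (8 + 14)² = 22² = 484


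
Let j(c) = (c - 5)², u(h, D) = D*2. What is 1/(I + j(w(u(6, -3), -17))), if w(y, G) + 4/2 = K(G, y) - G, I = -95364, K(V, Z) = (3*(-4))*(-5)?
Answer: -1/90464 ≈ -1.1054e-5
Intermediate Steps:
u(h, D) = 2*D
K(V, Z) = 60 (K(V, Z) = -12*(-5) = 60)
w(y, G) = 58 - G (w(y, G) = -2 + (60 - G) = 58 - G)
j(c) = (-5 + c)²
1/(I + j(w(u(6, -3), -17))) = 1/(-95364 + (-5 + (58 - 1*(-17)))²) = 1/(-95364 + (-5 + (58 + 17))²) = 1/(-95364 + (-5 + 75)²) = 1/(-95364 + 70²) = 1/(-95364 + 4900) = 1/(-90464) = -1/90464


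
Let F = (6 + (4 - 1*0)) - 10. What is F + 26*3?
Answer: 78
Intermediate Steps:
F = 0 (F = (6 + (4 + 0)) - 10 = (6 + 4) - 10 = 10 - 10 = 0)
F + 26*3 = 0 + 26*3 = 0 + 78 = 78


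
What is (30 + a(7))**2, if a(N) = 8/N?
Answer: 47524/49 ≈ 969.88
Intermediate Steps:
(30 + a(7))**2 = (30 + 8/7)**2 = (218/7)**2 = 47524/49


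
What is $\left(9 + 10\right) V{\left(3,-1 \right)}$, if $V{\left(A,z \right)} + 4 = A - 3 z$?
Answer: $38$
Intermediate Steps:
$V{\left(A,z \right)} = -4 + A - 3 z$ ($V{\left(A,z \right)} = -4 + \left(A - 3 z\right) = -4 + A - 3 z$)
$\left(9 + 10\right) V{\left(3,-1 \right)} = \left(9 + 10\right) \left(-4 + 3 - -3\right) = 19 \left(-4 + 3 + 3\right) = 19 \cdot 2 = 38$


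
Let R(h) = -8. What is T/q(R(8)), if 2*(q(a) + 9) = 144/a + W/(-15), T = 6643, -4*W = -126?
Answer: -132860/381 ≈ -348.71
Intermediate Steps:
W = 63/2 (W = -1/4*(-126) = 63/2 ≈ 31.500)
q(a) = -201/20 + 72/a (q(a) = -9 + (144/a + (63/2)/(-15))/2 = -9 + (144/a + (63/2)*(-1/15))/2 = -9 + (144/a - 21/10)/2 = -9 + (-21/10 + 144/a)/2 = -9 + (-21/20 + 72/a) = -201/20 + 72/a)
T/q(R(8)) = 6643/(-201/20 + 72/(-8)) = 6643/(-201/20 + 72*(-1/8)) = 6643/(-201/20 - 9) = 6643/(-381/20) = 6643*(-20/381) = -132860/381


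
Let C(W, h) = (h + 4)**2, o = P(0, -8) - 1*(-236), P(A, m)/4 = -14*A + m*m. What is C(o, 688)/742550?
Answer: 239432/371275 ≈ 0.64489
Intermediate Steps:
P(A, m) = -56*A + 4*m**2 (P(A, m) = 4*(-14*A + m*m) = 4*(-14*A + m**2) = 4*(m**2 - 14*A) = -56*A + 4*m**2)
o = 492 (o = (-56*0 + 4*(-8)**2) - 1*(-236) = (0 + 4*64) + 236 = (0 + 256) + 236 = 256 + 236 = 492)
C(W, h) = (4 + h)**2
C(o, 688)/742550 = (4 + 688)**2/742550 = 692**2*(1/742550) = 478864*(1/742550) = 239432/371275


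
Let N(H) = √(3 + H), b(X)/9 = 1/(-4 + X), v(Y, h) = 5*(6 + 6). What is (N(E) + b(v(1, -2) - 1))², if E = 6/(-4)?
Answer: 9237/6050 + 9*√6/55 ≈ 1.9276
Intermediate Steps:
v(Y, h) = 60 (v(Y, h) = 5*12 = 60)
b(X) = 9/(-4 + X)
E = -3/2 (E = 6*(-¼) = -3/2 ≈ -1.5000)
(N(E) + b(v(1, -2) - 1))² = (√(3 - 3/2) + 9/(-4 + (60 - 1)))² = (√(3/2) + 9/(-4 + 59))² = (√6/2 + 9/55)² = (9/55 + √6/2)²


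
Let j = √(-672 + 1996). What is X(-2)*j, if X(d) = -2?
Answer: -4*√331 ≈ -72.774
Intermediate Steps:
j = 2*√331 (j = √1324 = 2*√331 ≈ 36.387)
X(-2)*j = -4*√331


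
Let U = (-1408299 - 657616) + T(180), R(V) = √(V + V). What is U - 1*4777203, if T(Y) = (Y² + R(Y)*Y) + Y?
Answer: -6810538 + 1080*√10 ≈ -6.8071e+6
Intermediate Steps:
R(V) = √2*√V (R(V) = √(2*V) = √2*√V)
T(Y) = Y + Y² + √2*Y^(3/2) (T(Y) = (Y² + (√2*√Y)*Y) + Y = (Y² + √2*Y^(3/2)) + Y = Y + Y² + √2*Y^(3/2))
U = -2033335 + 1080*√10 (U = (-1408299 - 657616) + 180*(1 + 180 + √2*√180) = -2065915 + 180*(1 + 180 + √2*(6*√5)) = -2065915 + 180*(1 + 180 + 6*√10) = -2065915 + 180*(181 + 6*√10) = -2065915 + (32580 + 1080*√10) = -2033335 + 1080*√10 ≈ -2.0299e+6)
U - 1*4777203 = (-2033335 + 1080*√10) - 1*4777203 = (-2033335 + 1080*√10) - 4777203 = -6810538 + 1080*√10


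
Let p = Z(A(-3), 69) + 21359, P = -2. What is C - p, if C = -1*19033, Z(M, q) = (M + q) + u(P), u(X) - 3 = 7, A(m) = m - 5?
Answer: -40463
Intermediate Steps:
A(m) = -5 + m
u(X) = 10 (u(X) = 3 + 7 = 10)
Z(M, q) = 10 + M + q (Z(M, q) = (M + q) + 10 = 10 + M + q)
C = -19033
p = 21430 (p = (10 + (-5 - 3) + 69) + 21359 = (10 - 8 + 69) + 21359 = 71 + 21359 = 21430)
C - p = -19033 - 1*21430 = -19033 - 21430 = -40463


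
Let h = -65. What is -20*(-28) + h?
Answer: 495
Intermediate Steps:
-20*(-28) + h = -20*(-28) - 65 = 560 - 65 = 495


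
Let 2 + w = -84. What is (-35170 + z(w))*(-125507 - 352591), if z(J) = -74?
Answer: 16850085912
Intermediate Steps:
w = -86 (w = -2 - 84 = -86)
(-35170 + z(w))*(-125507 - 352591) = (-35170 - 74)*(-125507 - 352591) = -35244*(-478098) = 16850085912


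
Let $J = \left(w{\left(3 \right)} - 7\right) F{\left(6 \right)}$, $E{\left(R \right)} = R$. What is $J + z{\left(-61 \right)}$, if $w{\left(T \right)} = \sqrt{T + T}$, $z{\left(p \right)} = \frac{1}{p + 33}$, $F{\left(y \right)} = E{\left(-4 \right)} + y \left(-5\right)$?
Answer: $\frac{6663}{28} - 34 \sqrt{6} \approx 154.68$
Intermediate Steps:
$F{\left(y \right)} = -4 - 5 y$ ($F{\left(y \right)} = -4 + y \left(-5\right) = -4 - 5 y$)
$z{\left(p \right)} = \frac{1}{33 + p}$
$w{\left(T \right)} = \sqrt{2} \sqrt{T}$ ($w{\left(T \right)} = \sqrt{2 T} = \sqrt{2} \sqrt{T}$)
$J = 238 - 34 \sqrt{6}$ ($J = \left(\sqrt{2} \sqrt{3} - 7\right) \left(-4 - 30\right) = \left(\sqrt{6} - 7\right) \left(-4 - 30\right) = \left(-7 + \sqrt{6}\right) \left(-34\right) = 238 - 34 \sqrt{6} \approx 154.72$)
$J + z{\left(-61 \right)} = \left(238 - 34 \sqrt{6}\right) + \frac{1}{33 - 61} = \left(238 - 34 \sqrt{6}\right) + \frac{1}{-28} = \left(238 - 34 \sqrt{6}\right) - \frac{1}{28} = \frac{6663}{28} - 34 \sqrt{6}$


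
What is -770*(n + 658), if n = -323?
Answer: -257950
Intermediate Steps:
-770*(n + 658) = -770*(-323 + 658) = -770*335 = -257950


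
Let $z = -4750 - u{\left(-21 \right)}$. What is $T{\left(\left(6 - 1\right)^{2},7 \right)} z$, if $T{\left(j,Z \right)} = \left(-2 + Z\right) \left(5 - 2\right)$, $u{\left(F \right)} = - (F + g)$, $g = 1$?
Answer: $-71550$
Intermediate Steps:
$u{\left(F \right)} = -1 - F$ ($u{\left(F \right)} = - (F + 1) = - (1 + F) = -1 - F$)
$T{\left(j,Z \right)} = -6 + 3 Z$ ($T{\left(j,Z \right)} = \left(-2 + Z\right) 3 = -6 + 3 Z$)
$z = -4770$ ($z = -4750 - \left(-1 - -21\right) = -4750 - \left(-1 + 21\right) = -4750 - 20 = -4770$)
$T{\left(\left(6 - 1\right)^{2},7 \right)} z = \left(-6 + 3 \cdot 7\right) \left(-4770\right) = \left(-6 + 21\right) \left(-4770\right) = 15 \left(-4770\right) = -71550$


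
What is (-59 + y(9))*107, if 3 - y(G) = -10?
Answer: -4922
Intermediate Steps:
y(G) = 13 (y(G) = 3 - 1*(-10) = 3 + 10 = 13)
(-59 + y(9))*107 = (-59 + 13)*107 = -46*107 = -4922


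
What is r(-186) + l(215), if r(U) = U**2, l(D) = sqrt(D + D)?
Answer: 34596 + sqrt(430) ≈ 34617.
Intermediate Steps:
l(D) = sqrt(2)*sqrt(D) (l(D) = sqrt(2*D) = sqrt(2)*sqrt(D))
r(-186) + l(215) = (-186)**2 + sqrt(2)*sqrt(215) = 34596 + sqrt(430)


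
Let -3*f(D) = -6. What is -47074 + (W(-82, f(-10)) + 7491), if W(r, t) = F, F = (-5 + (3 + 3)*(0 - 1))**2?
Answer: -39462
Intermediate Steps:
f(D) = 2 (f(D) = -1/3*(-6) = 2)
F = 121 (F = (-5 + 6*(-1))**2 = (-5 - 6)**2 = (-11)**2 = 121)
W(r, t) = 121
-47074 + (W(-82, f(-10)) + 7491) = -47074 + (121 + 7491) = -47074 + 7612 = -39462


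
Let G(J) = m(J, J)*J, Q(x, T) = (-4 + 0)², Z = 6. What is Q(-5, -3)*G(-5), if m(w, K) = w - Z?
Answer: 880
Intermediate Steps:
m(w, K) = -6 + w (m(w, K) = w - 1*6 = w - 6 = -6 + w)
Q(x, T) = 16 (Q(x, T) = (-4)² = 16)
G(J) = J*(-6 + J) (G(J) = (-6 + J)*J = J*(-6 + J))
Q(-5, -3)*G(-5) = 16*(-5*(-6 - 5)) = 16*(-5*(-11)) = 16*55 = 880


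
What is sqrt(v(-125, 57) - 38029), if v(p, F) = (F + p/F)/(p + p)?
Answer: I*sqrt(77223083295)/1425 ≈ 195.01*I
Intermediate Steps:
v(p, F) = (F + p/F)/(2*p) (v(p, F) = (F + p/F)/((2*p)) = (F + p/F)*(1/(2*p)) = (F + p/F)/(2*p))
sqrt(v(-125, 57) - 38029) = sqrt((1/2)*(-125 + 57**2)/(57*(-125)) - 38029) = sqrt((1/2)*(1/57)*(-1/125)*(-125 + 3249) - 38029) = sqrt((1/2)*(1/57)*(-1/125)*3124 - 38029) = sqrt(-1562/7125 - 38029) = sqrt(-270958187/7125) = I*sqrt(77223083295)/1425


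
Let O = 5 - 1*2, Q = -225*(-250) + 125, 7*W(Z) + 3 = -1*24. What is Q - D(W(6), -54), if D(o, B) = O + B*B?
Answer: 53456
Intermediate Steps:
W(Z) = -27/7 (W(Z) = -3/7 + (-1*24)/7 = -3/7 + (⅐)*(-24) = -3/7 - 24/7 = -27/7)
Q = 56375 (Q = 56250 + 125 = 56375)
O = 3 (O = 5 - 2 = 3)
D(o, B) = 3 + B² (D(o, B) = 3 + B*B = 3 + B²)
Q - D(W(6), -54) = 56375 - (3 + (-54)²) = 56375 - (3 + 2916) = 56375 - 1*2919 = 56375 - 2919 = 53456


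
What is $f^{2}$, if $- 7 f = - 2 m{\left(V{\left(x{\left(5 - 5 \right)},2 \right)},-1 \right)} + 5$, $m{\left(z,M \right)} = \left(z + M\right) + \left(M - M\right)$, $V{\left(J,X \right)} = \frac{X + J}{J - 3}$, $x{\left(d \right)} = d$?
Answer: $\frac{625}{441} \approx 1.4172$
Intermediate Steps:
$V{\left(J,X \right)} = \frac{J + X}{-3 + J}$
$m{\left(z,M \right)} = M + z$ ($m{\left(z,M \right)} = \left(M + z\right) + 0 = M + z$)
$f = - \frac{25}{21}$ ($f = - \frac{- 2 \left(-1 + \frac{\left(5 - 5\right) + 2}{-3 + \left(5 - 5\right)}\right) + 5}{7} = - \frac{- 2 \left(-1 + \frac{0 + 2}{-3 + 0}\right) + 5}{7} = - \frac{- 2 \left(-1 + \frac{1}{-3} \cdot 2\right) + 5}{7} = - \frac{- 2 \left(-1 - \frac{2}{3}\right) + 5}{7} = - \frac{\left(-2\right) \left(- \frac{5}{3}\right) + 5}{7} = - \frac{\frac{10}{3} + 5}{7} = \left(- \frac{1}{7}\right) \frac{25}{3} = - \frac{25}{21} \approx -1.1905$)
$f^{2} = \left(- \frac{25}{21}\right)^{2} = \frac{625}{441}$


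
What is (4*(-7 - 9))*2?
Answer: -128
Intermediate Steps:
(4*(-7 - 9))*2 = (4*(-16))*2 = -64*2 = -128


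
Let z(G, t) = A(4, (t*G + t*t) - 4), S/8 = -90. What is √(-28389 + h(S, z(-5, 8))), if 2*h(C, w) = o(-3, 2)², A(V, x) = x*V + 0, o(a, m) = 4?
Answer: I*√28381 ≈ 168.47*I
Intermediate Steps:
A(V, x) = V*x (A(V, x) = V*x + 0 = V*x)
S = -720 (S = 8*(-90) = -720)
z(G, t) = -16 + 4*t² + 4*G*t (z(G, t) = 4*((t*G + t*t) - 4) = 4*((G*t + t²) - 4) = 4*((t² + G*t) - 4) = 4*(-4 + t² + G*t) = -16 + 4*t² + 4*G*t)
h(C, w) = 8 (h(C, w) = (½)*4² = (½)*16 = 8)
√(-28389 + h(S, z(-5, 8))) = √(-28389 + 8) = √(-28381) = I*√28381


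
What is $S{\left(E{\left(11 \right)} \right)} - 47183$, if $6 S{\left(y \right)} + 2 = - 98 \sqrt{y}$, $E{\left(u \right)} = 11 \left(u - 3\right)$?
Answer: $- \frac{141550}{3} - \frac{98 \sqrt{22}}{3} \approx -47337.0$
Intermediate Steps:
$E{\left(u \right)} = -33 + 11 u$ ($E{\left(u \right)} = 11 \left(-3 + u\right) = -33 + 11 u$)
$S{\left(y \right)} = - \frac{1}{3} - \frac{49 \sqrt{y}}{3}$ ($S{\left(y \right)} = - \frac{1}{3} + \frac{\left(-98\right) \sqrt{y}}{6} = - \frac{1}{3} - \frac{49 \sqrt{y}}{3}$)
$S{\left(E{\left(11 \right)} \right)} - 47183 = \left(- \frac{1}{3} - \frac{49 \sqrt{-33 + 11 \cdot 11}}{3}\right) - 47183 = \left(- \frac{1}{3} - \frac{49 \sqrt{-33 + 121}}{3}\right) - 47183 = \left(- \frac{1}{3} - \frac{49 \sqrt{88}}{3}\right) - 47183 = \left(- \frac{1}{3} - \frac{49 \cdot 2 \sqrt{22}}{3}\right) - 47183 = \left(- \frac{1}{3} - \frac{98 \sqrt{22}}{3}\right) - 47183 = - \frac{141550}{3} - \frac{98 \sqrt{22}}{3}$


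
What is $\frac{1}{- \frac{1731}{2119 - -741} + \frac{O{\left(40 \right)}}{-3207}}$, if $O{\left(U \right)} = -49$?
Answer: $- \frac{9172020}{5411177} \approx -1.695$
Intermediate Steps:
$\frac{1}{- \frac{1731}{2119 - -741} + \frac{O{\left(40 \right)}}{-3207}} = \frac{1}{- \frac{1731}{2119 - -741} - \frac{49}{-3207}} = \frac{1}{- \frac{1731}{2119 + 741} - - \frac{49}{3207}} = \frac{1}{- \frac{1731}{2860} + \frac{49}{3207}} = \frac{1}{- \frac{5411177}{9172020}} = - \frac{9172020}{5411177}$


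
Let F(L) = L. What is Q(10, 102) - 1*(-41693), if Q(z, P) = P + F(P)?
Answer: 41897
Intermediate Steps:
Q(z, P) = 2*P (Q(z, P) = P + P = 2*P)
Q(10, 102) - 1*(-41693) = 2*102 - 1*(-41693) = 204 + 41693 = 41897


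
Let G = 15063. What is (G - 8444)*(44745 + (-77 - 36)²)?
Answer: 380685166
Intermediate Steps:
(G - 8444)*(44745 + (-77 - 36)²) = (15063 - 8444)*(44745 + (-77 - 36)²) = 6619*(44745 + (-113)²) = 6619*(44745 + 12769) = 6619*57514 = 380685166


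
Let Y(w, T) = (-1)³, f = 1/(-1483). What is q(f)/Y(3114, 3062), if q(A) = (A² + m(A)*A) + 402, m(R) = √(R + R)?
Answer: -884114179/2199289 + I*√2966/2199289 ≈ -402.0 + 2.4763e-5*I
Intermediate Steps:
m(R) = √2*√R (m(R) = √(2*R) = √2*√R)
f = -1/1483 ≈ -0.00067431
Y(w, T) = -1
q(A) = 402 + A² + √2*A^(3/2) (q(A) = (A² + (√2*√A)*A) + 402 = (A² + √2*A^(3/2)) + 402 = 402 + A² + √2*A^(3/2))
q(f)/Y(3114, 3062) = (402 + (-1/1483)² + √2*(-1/1483)^(3/2))/(-1) = (402 + 1/2199289 + √2*(-I*√1483/2199289))*(-1) = (402 + 1/2199289 - I*√2966/2199289)*(-1) = (884114179/2199289 - I*√2966/2199289)*(-1) = -884114179/2199289 + I*√2966/2199289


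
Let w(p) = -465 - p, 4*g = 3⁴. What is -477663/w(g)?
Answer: 636884/647 ≈ 984.37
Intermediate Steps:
g = 81/4 (g = (¼)*3⁴ = (¼)*81 = 81/4 ≈ 20.250)
-477663/w(g) = -477663/(-465 - 1*81/4) = -477663/(-465 - 81/4) = -477663/(-1941/4) = -477663*(-4/1941) = 636884/647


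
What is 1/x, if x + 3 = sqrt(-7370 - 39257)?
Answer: -3/46636 - I*sqrt(46627)/46636 ≈ -6.4328e-5 - 0.0046302*I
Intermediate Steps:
x = -3 + I*sqrt(46627) (x = -3 + sqrt(-7370 - 39257) = -3 + sqrt(-46627) = -3 + I*sqrt(46627) ≈ -3.0 + 215.93*I)
1/x = 1/(-3 + I*sqrt(46627))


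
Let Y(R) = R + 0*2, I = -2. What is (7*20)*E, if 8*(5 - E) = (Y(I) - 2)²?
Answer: 420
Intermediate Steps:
Y(R) = R (Y(R) = R + 0 = R)
E = 3 (E = 5 - (-2 - 2)²/8 = 5 - ⅛*(-4)² = 5 - ⅛*16 = 5 - 2 = 3)
(7*20)*E = (7*20)*3 = 140*3 = 420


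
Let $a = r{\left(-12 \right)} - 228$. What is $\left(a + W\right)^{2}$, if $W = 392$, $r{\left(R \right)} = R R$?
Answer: $94864$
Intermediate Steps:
$r{\left(R \right)} = R^{2}$
$a = -84$ ($a = \left(-12\right)^{2} - 228 = 144 - 228 = -84$)
$\left(a + W\right)^{2} = \left(-84 + 392\right)^{2} = 308^{2} = 94864$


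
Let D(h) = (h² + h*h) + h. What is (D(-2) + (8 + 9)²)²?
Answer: 87025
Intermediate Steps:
D(h) = h + 2*h² (D(h) = (h² + h²) + h = 2*h² + h = h + 2*h²)
(D(-2) + (8 + 9)²)² = (-2*(1 + 2*(-2)) + (8 + 9)²)² = (-2*(1 - 4) + 17²)² = (-2*(-3) + 289)² = (6 + 289)² = 295² = 87025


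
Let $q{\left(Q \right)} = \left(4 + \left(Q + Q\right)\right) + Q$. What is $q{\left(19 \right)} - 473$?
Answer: $-412$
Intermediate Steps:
$q{\left(Q \right)} = 4 + 3 Q$ ($q{\left(Q \right)} = \left(4 + 2 Q\right) + Q = 4 + 3 Q$)
$q{\left(19 \right)} - 473 = \left(4 + 3 \cdot 19\right) - 473 = \left(4 + 57\right) - 473 = 61 - 473 = -412$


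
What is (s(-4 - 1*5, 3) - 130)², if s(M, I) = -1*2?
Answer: 17424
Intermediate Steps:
s(M, I) = -2
(s(-4 - 1*5, 3) - 130)² = (-2 - 130)² = (-132)² = 17424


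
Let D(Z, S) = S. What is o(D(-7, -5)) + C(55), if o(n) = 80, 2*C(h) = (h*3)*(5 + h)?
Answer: 5030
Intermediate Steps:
C(h) = 3*h*(5 + h)/2 (C(h) = ((h*3)*(5 + h))/2 = ((3*h)*(5 + h))/2 = (3*h*(5 + h))/2 = 3*h*(5 + h)/2)
o(D(-7, -5)) + C(55) = 80 + (3/2)*55*(5 + 55) = 80 + (3/2)*55*60 = 80 + 4950 = 5030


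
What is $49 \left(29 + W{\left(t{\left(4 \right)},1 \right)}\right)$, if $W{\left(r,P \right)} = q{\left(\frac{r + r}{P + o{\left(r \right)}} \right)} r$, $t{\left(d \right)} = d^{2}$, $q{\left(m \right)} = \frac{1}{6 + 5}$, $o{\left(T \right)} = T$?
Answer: $\frac{16415}{11} \approx 1492.3$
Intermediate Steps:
$q{\left(m \right)} = \frac{1}{11}$
$W{\left(r,P \right)} = \frac{r}{11}$
$49 \left(29 + W{\left(t{\left(4 \right)},1 \right)}\right) = 49 \left(29 + \frac{4^{2}}{11}\right) = 49 \left(29 + \frac{1}{11} \cdot 16\right) = 49 \left(29 + \frac{16}{11}\right) = 49 \cdot \frac{335}{11} = \frac{16415}{11}$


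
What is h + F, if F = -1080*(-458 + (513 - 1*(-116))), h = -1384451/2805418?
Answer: -518105980691/2805418 ≈ -1.8468e+5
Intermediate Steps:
h = -1384451/2805418 (h = -1384451*1/2805418 = -1384451/2805418 ≈ -0.49349)
F = -184680 (F = -1080*(-458 + (513 + 116)) = -1080*(-458 + 629) = -1080*171 = -184680)
h + F = -1384451/2805418 - 184680 = -518105980691/2805418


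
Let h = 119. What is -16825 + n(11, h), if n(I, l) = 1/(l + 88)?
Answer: -3482774/207 ≈ -16825.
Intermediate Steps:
n(I, l) = 1/(88 + l)
-16825 + n(11, h) = -16825 + 1/(88 + 119) = -16825 + 1/207 = -3482774/207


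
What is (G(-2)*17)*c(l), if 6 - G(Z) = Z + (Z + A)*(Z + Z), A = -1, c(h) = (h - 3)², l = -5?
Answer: -4352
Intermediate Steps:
c(h) = (-3 + h)²
G(Z) = 6 - Z - 2*Z*(-1 + Z) (G(Z) = 6 - (Z + (Z - 1)*(Z + Z)) = 6 - (Z + (-1 + Z)*(2*Z)) = 6 - (Z + 2*Z*(-1 + Z)) = 6 + (-Z - 2*Z*(-1 + Z)) = 6 - Z - 2*Z*(-1 + Z))
(G(-2)*17)*c(l) = ((6 - 2 - 2*(-2)²)*17)*(-3 - 5)² = ((6 - 2 - 2*4)*17)*(-8)² = ((6 - 2 - 8)*17)*64 = -4*17*64 = -68*64 = -4352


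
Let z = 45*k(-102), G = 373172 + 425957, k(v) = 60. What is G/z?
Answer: 799129/2700 ≈ 295.97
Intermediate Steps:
G = 799129
z = 2700 (z = 45*60 = 2700)
G/z = 799129/2700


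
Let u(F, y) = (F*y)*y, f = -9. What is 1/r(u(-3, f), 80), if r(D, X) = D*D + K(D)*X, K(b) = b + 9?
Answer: 1/40329 ≈ 2.4796e-5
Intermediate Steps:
K(b) = 9 + b
u(F, y) = F*y²
r(D, X) = D² + X*(9 + D) (r(D, X) = D*D + (9 + D)*X = D² + X*(9 + D))
1/r(u(-3, f), 80) = 1/((-3*(-9)²)² + 80*(9 - 3*(-9)²)) = 1/((-3*81)² + 80*(9 - 3*81)) = 1/((-243)² + 80*(9 - 243)) = 1/(59049 + 80*(-234)) = 1/(59049 - 18720) = 1/40329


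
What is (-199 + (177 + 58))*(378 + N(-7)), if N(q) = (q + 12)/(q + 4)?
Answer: 13548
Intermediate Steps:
N(q) = (12 + q)/(4 + q)
(-199 + (177 + 58))*(378 + N(-7)) = (-199 + (177 + 58))*(378 + (12 - 7)/(4 - 7)) = (-199 + 235)*(378 + 5/(-3)) = 36*(378 - ⅓*5) = 36*(378 - 5/3) = 36*(1129/3) = 13548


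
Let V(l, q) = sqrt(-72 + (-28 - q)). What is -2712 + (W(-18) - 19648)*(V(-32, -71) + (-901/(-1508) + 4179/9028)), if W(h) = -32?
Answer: -20064087768/850889 - 19680*I*sqrt(29) ≈ -23580.0 - 1.0598e+5*I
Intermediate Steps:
V(l, q) = sqrt(-100 - q)
-2712 + (W(-18) - 19648)*(V(-32, -71) + (-901/(-1508) + 4179/9028)) = -2712 + (-32 - 19648)*(sqrt(-100 - 1*(-71)) + (-901/(-1508) + 4179/9028)) = -2712 - 19680*(sqrt(-100 + 71) + (-901*(-1/1508) + 4179*(1/9028))) = -2712 - 19680*(sqrt(-29) + (901/1508 + 4179/9028)) = -2712 - 19680*(I*sqrt(29) + 902260/850889) = -2712 - 19680*(902260/850889 + I*sqrt(29)) = -2712 + (-17756476800/850889 - 19680*I*sqrt(29)) = -20064087768/850889 - 19680*I*sqrt(29)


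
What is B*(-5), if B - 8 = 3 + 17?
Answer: -140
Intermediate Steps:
B = 28 (B = 8 + (3 + 17) = 8 + 20 = 28)
B*(-5) = 28*(-5) = -140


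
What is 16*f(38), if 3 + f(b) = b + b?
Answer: 1168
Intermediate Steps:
f(b) = -3 + 2*b (f(b) = -3 + (b + b) = -3 + 2*b)
16*f(38) = 16*(-3 + 2*38) = 16*(-3 + 76) = 16*73 = 1168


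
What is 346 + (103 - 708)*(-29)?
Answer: 17891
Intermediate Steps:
346 + (103 - 708)*(-29) = 346 - 605*(-29) = 346 + 17545 = 17891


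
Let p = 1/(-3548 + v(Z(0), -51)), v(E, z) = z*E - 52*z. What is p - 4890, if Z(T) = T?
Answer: -4381441/896 ≈ -4890.0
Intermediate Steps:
v(E, z) = -52*z + E*z (v(E, z) = E*z - 52*z = -52*z + E*z)
p = -1/896 (p = 1/(-3548 - 51*(-52 + 0)) = 1/(-3548 - 51*(-52)) = 1/(-3548 + 2652) = 1/(-896) = -1/896 ≈ -0.0011161)
p - 4890 = -1/896 - 4890 = -4381441/896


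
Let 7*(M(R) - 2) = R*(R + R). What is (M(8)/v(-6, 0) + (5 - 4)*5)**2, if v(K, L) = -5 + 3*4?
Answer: 149769/2401 ≈ 62.378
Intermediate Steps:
v(K, L) = 7 (v(K, L) = -5 + 12 = 7)
M(R) = 2 + 2*R**2/7 (M(R) = 2 + (R*(R + R))/7 = 2 + (R*(2*R))/7 = 2 + (2*R**2)/7 = 2 + 2*R**2/7)
(M(8)/v(-6, 0) + (5 - 4)*5)**2 = ((2 + (2/7)*8**2)/7 + (5 - 4)*5)**2 = ((2 + (2/7)*64)*(1/7) + 1*5)**2 = ((2 + 128/7)*(1/7) + 5)**2 = ((142/7)*(1/7) + 5)**2 = (142/49 + 5)**2 = (387/49)**2 = 149769/2401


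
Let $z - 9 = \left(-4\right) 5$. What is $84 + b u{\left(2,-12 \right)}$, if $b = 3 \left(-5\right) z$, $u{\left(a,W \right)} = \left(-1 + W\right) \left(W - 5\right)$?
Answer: $36549$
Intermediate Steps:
$z = -11$ ($z = 9 - 20 = -11$)
$u{\left(a,W \right)} = \left(-1 + W\right) \left(-5 + W\right)$
$b = 165$ ($b = 3 \left(-5\right) \left(-11\right) = \left(-15\right) \left(-11\right) = 165$)
$84 + b u{\left(2,-12 \right)} = 84 + 165 \left(5 + \left(-12\right)^{2} - -72\right) = 84 + 165 \left(5 + 144 + 72\right) = 84 + 165 \cdot 221 = 84 + 36465 = 36549$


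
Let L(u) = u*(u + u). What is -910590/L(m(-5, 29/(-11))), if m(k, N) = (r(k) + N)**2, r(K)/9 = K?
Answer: -6665974095/75391979776 ≈ -0.088418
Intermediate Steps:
r(K) = 9*K
m(k, N) = (N + 9*k)**2 (m(k, N) = (9*k + N)**2 = (N + 9*k)**2)
L(u) = 2*u**2 (L(u) = u*(2*u) = 2*u**2)
-910590/L(m(-5, 29/(-11))) = -910590*1/(2*(29/(-11) + 9*(-5))**4) = -910590*1/(2*(29*(-1/11) - 45)**4) = -910590*1/(2*(-29/11 - 45)**4) = -910590/(2*((-524/11)**2)**2) = -910590/(2*(274576/121)**2) = -910590/(2*(75391979776/14641)) = -910590/150783959552/14641 = -910590*14641/150783959552 = -6665974095/75391979776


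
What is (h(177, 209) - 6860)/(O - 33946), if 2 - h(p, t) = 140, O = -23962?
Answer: 3499/28954 ≈ 0.12085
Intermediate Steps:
h(p, t) = -138 (h(p, t) = 2 - 1*140 = 2 - 140 = -138)
(h(177, 209) - 6860)/(O - 33946) = (-138 - 6860)/(-23962 - 33946) = -6998/(-57908) = -6998*(-1/57908) = 3499/28954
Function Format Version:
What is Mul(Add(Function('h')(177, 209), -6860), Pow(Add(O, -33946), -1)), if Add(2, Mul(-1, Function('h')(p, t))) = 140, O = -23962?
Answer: Rational(3499, 28954) ≈ 0.12085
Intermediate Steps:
Function('h')(p, t) = -138 (Function('h')(p, t) = Add(2, Mul(-1, 140)) = Add(2, -140) = -138)
Mul(Add(Function('h')(177, 209), -6860), Pow(Add(O, -33946), -1)) = Mul(Add(-138, -6860), Pow(Add(-23962, -33946), -1)) = Mul(-6998, Pow(-57908, -1)) = Mul(-6998, Rational(-1, 57908)) = Rational(3499, 28954)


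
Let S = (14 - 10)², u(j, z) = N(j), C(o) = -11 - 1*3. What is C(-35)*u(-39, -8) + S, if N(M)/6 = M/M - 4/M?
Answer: -996/13 ≈ -76.615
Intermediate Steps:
N(M) = 6 - 24/M (N(M) = 6*(M/M - 4/M) = 6*(1 - 4/M) = 6 - 24/M)
C(o) = -14 (C(o) = -11 - 3 = -14)
u(j, z) = 6 - 24/j
S = 16 (S = 4² = 16)
C(-35)*u(-39, -8) + S = -14*(6 - 24/(-39)) + 16 = -14*(6 - 24*(-1/39)) + 16 = -14*(6 + 8/13) + 16 = -14*86/13 + 16 = -1204/13 + 16 = -996/13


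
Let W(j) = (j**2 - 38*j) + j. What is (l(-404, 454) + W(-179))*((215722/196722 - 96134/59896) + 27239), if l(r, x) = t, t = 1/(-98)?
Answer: 304023081296638832843/288680092344 ≈ 1.0531e+9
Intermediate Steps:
t = -1/98 ≈ -0.010204
l(r, x) = -1/98
W(j) = j**2 - 37*j
(l(-404, 454) + W(-179))*((215722/196722 - 96134/59896) + 27239) = (-1/98 - 179*(-37 - 179))*((215722/196722 - 96134/59896) + 27239) = (-1/98 - 179*(-216))*((215722*(1/196722) - 96134*1/59896) + 27239) = (-1/98 + 38664)*((107861/98361 - 48067/29948) + 27239) = 3789071*(-1497696959/2945715228 + 27239)/98 = (3789071/98)*(80236839398533/2945715228) = 304023081296638832843/288680092344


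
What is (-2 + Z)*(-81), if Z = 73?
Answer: -5751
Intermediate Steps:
(-2 + Z)*(-81) = (-2 + 73)*(-81) = 71*(-81) = -5751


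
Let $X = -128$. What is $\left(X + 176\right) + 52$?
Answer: $100$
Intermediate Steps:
$\left(X + 176\right) + 52 = \left(-128 + 176\right) + 52 = 48 + 52 = 100$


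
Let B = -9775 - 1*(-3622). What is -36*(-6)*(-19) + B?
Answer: -10257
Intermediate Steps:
B = -6153 (B = -9775 + 3622 = -6153)
-36*(-6)*(-19) + B = -36*(-6)*(-19) - 6153 = 216*(-19) - 6153 = -4104 - 6153 = -10257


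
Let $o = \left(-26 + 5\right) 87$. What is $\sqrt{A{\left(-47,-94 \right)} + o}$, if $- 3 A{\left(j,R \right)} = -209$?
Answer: $\frac{2 i \sqrt{3954}}{3} \approx 41.921 i$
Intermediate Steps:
$A{\left(j,R \right)} = \frac{209}{3}$ ($A{\left(j,R \right)} = \left(- \frac{1}{3}\right) \left(-209\right) = \frac{209}{3}$)
$o = -1827$ ($o = \left(-21\right) 87 = -1827$)
$\sqrt{A{\left(-47,-94 \right)} + o} = \sqrt{\frac{209}{3} - 1827} = \sqrt{- \frac{5272}{3}} = \frac{2 i \sqrt{3954}}{3}$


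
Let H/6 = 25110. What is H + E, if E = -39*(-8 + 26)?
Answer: 149958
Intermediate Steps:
H = 150660 (H = 6*25110 = 150660)
E = -702 (E = -39*18 = -702)
H + E = 150660 - 702 = 149958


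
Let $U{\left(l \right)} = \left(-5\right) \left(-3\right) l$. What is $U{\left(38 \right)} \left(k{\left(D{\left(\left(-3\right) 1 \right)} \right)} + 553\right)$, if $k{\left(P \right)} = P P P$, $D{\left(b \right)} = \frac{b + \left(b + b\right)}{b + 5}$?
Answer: $\frac{1053075}{4} \approx 2.6327 \cdot 10^{5}$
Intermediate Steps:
$U{\left(l \right)} = 15 l$
$D{\left(b \right)} = \frac{3 b}{5 + b}$ ($D{\left(b \right)} = \frac{b + 2 b}{5 + b} = \frac{3 b}{5 + b}$)
$k{\left(P \right)} = P^{3}$ ($k{\left(P \right)} = P^{2} P = P^{3}$)
$U{\left(38 \right)} \left(k{\left(D{\left(\left(-3\right) 1 \right)} \right)} + 553\right) = 15 \cdot 38 \left(\left(\frac{3 \left(\left(-3\right) 1\right)}{5 - 3}\right)^{3} + 553\right) = 570 \left(\left(3 \left(-3\right) \frac{1}{5 - 3}\right)^{3} + 553\right) = 570 \left(\left(3 \left(-3\right) \frac{1}{2}\right)^{3} + 553\right) = 570 \left(\left(- \frac{9}{2}\right)^{3} + 553\right) = 570 \left(- \frac{729}{8} + 553\right) = 570 \cdot \frac{3695}{8} = \frac{1053075}{4}$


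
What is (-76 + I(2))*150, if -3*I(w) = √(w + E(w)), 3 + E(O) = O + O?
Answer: -11400 - 50*√3 ≈ -11487.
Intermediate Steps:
E(O) = -3 + 2*O (E(O) = -3 + (O + O) = -3 + 2*O)
I(w) = -√(-3 + 3*w)/3 (I(w) = -√(w + (-3 + 2*w))/3 = -√(-3 + 3*w)/3)
(-76 + I(2))*150 = (-76 - √(-3 + 3*2)/3)*150 = (-76 - √(-3 + 6)/3)*150 = (-76 - √3/3)*150 = -11400 - 50*√3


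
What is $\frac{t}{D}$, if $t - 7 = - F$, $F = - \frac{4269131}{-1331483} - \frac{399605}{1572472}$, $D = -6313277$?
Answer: $- \frac{8475016454215}{13218232653583353352} \approx -6.4116 \cdot 10^{-7}$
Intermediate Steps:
$F = \frac{6181021697617}{2093719735976}$ ($F = \left(-4269131\right) \left(- \frac{1}{1331483}\right) - \frac{399605}{1572472} = \frac{4269131}{1331483} - \frac{399605}{1572472} = \frac{6181021697617}{2093719735976} \approx 2.9522$)
$t = \frac{8475016454215}{2093719735976}$ ($t = 7 - \frac{6181021697617}{2093719735976} = \frac{8475016454215}{2093719735976} \approx 4.0478$)
$\frac{t}{D} = \frac{8475016454215}{2093719735976 \left(-6313277\right)} = \frac{8475016454215}{2093719735976} \left(- \frac{1}{6313277}\right) = - \frac{8475016454215}{13218232653583353352}$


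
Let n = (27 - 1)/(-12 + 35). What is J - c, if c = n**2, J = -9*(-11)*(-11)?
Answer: -576757/529 ≈ -1090.3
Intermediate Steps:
J = -1089 (J = 99*(-11) = -1089)
n = 26/23 ≈ 1.1304
c = 676/529 (c = (26/23)**2 = 676/529 ≈ 1.2779)
J - c = -1089 - 1*676/529 = -1089 - 676/529 = -576757/529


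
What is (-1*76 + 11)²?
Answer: 4225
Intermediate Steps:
(-1*76 + 11)² = (-76 + 11)² = (-65)² = 4225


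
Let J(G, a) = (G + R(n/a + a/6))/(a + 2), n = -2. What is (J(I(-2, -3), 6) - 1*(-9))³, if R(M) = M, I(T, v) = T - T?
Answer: 1295029/1728 ≈ 749.44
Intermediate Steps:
I(T, v) = 0
J(G, a) = (G - 2/a + a/6)/(2 + a) (J(G, a) = (G + (-2/a + a/6))/(a + 2) = (G + (-2/a + a*(⅙)))/(2 + a) = (G + (-2/a + a/6))/(2 + a) = (G - 2/a + a/6)/(2 + a))
(J(I(-2, -3), 6) - 1*(-9))³ = ((-2 + (⅙)*6² + 0*6)/(6*(2 + 6)) - 1*(-9))³ = ((⅙)*(-2 + (⅙)*36 + 0)/8 + 9)³ = ((⅙)*(⅛)*(-2 + 6 + 0) + 9)³ = ((⅙)*(⅛)*4 + 9)³ = (1/12 + 9)³ = (109/12)³ = 1295029/1728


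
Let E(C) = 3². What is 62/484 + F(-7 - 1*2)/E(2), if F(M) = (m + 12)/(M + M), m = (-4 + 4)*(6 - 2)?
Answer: 353/6534 ≈ 0.054025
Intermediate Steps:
m = 0 (m = 0*4 = 0)
E(C) = 9
F(M) = 6/M (F(M) = (0 + 12)/(M + M) = 12/((2*M)) = 12*(1/(2*M)) = 6/M)
62/484 + F(-7 - 1*2)/E(2) = 62/484 + (6/(-7 - 1*2))/9 = 62*(1/484) + (6/(-7 - 2))*(⅑) = 31/242 + (6/(-9))*(⅑) = 31/242 + (6*(-⅑))*(⅑) = 31/242 - ⅔*⅑ = 31/242 - 2/27 = 353/6534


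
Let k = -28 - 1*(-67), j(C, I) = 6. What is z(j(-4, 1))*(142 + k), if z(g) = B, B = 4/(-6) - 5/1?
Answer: -3077/3 ≈ -1025.7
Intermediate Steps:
B = -17/3 (B = 4*(-⅙) - 5*1 = -⅔ - 5 = -17/3 ≈ -5.6667)
k = 39 (k = -28 + 67 = 39)
z(g) = -17/3
z(j(-4, 1))*(142 + k) = -17*(142 + 39)/3 = -17/3*181 = -3077/3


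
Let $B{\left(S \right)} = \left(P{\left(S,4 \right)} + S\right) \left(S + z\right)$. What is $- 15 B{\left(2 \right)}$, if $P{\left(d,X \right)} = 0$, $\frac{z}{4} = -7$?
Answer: $780$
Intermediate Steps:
$z = -28$ ($z = 4 \left(-7\right) = -28$)
$B{\left(S \right)} = S \left(-28 + S\right)$ ($B{\left(S \right)} = \left(0 + S\right) \left(S - 28\right) = S \left(-28 + S\right)$)
$- 15 B{\left(2 \right)} = - 15 \cdot 2 \left(-28 + 2\right) = - 15 \cdot 2 \left(-26\right) = \left(-15\right) \left(-52\right) = 780$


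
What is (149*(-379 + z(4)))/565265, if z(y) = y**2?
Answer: -54087/565265 ≈ -0.095684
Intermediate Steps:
(149*(-379 + z(4)))/565265 = (149*(-379 + 4**2))/565265 = (149*(-379 + 16))*(1/565265) = (149*(-363))*(1/565265) = -54087*1/565265 = -54087/565265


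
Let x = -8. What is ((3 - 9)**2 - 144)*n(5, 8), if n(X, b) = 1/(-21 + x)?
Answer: 108/29 ≈ 3.7241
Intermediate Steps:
n(X, b) = -1/29 (n(X, b) = 1/(-21 - 8) = 1/(-29) = -1/29)
((3 - 9)**2 - 144)*n(5, 8) = ((3 - 9)**2 - 144)*(-1/29) = ((-6)**2 - 144)*(-1/29) = (36 - 144)*(-1/29) = -108*(-1/29) = 108/29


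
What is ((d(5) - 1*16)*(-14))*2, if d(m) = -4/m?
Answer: 2352/5 ≈ 470.40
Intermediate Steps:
((d(5) - 1*16)*(-14))*2 = ((-4/5 - 1*16)*(-14))*2 = ((-4*⅕ - 16)*(-14))*2 = ((-⅘ - 16)*(-14))*2 = -84/5*(-14)*2 = (1176/5)*2 = 2352/5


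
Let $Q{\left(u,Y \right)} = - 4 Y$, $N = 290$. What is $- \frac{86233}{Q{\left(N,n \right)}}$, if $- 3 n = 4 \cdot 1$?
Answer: $- \frac{258699}{16} \approx -16169.0$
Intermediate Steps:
$n = - \frac{4}{3}$ ($n = - \frac{4 \cdot 1}{3} = \left(- \frac{1}{3}\right) 4 = - \frac{4}{3} \approx -1.3333$)
$- \frac{86233}{Q{\left(N,n \right)}} = - \frac{86233}{\left(-4\right) \left(- \frac{4}{3}\right)} = - \frac{86233}{\frac{16}{3}} = \left(-86233\right) \frac{3}{16} = - \frac{258699}{16}$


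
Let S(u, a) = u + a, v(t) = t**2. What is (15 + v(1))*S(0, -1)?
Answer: -16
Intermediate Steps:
S(u, a) = a + u
(15 + v(1))*S(0, -1) = (15 + 1**2)*(-1 + 0) = (15 + 1)*(-1) = 16*(-1) = -16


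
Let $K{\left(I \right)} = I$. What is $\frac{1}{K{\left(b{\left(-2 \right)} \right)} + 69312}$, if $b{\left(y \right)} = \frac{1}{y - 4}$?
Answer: $\frac{6}{415871} \approx 1.4428 \cdot 10^{-5}$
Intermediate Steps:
$b{\left(y \right)} = \frac{1}{-4 + y}$
$\frac{1}{K{\left(b{\left(-2 \right)} \right)} + 69312} = \frac{1}{\frac{1}{-4 - 2} + 69312} = \frac{1}{\frac{1}{-6} + 69312} = \frac{1}{- \frac{1}{6} + 69312} = \frac{1}{\frac{415871}{6}} = \frac{6}{415871}$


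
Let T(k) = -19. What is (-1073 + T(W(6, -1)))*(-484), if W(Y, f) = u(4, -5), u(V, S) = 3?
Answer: 528528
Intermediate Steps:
W(Y, f) = 3
(-1073 + T(W(6, -1)))*(-484) = (-1073 - 19)*(-484) = -1092*(-484) = 528528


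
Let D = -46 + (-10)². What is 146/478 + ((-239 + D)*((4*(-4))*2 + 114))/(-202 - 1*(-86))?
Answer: 1817049/13862 ≈ 131.08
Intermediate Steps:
D = 54 (D = -46 + 100 = 54)
146/478 + ((-239 + D)*((4*(-4))*2 + 114))/(-202 - 1*(-86)) = 146/478 + ((-239 + 54)*((4*(-4))*2 + 114))/(-202 - 1*(-86)) = 146*(1/478) + (-185*(-16*2 + 114))/(-202 + 86) = 73/239 - 185*(-32 + 114)/(-116) = 73/239 - 185*82*(-1/116) = 73/239 - 15170*(-1/116) = 73/239 + 7585/58 = 1817049/13862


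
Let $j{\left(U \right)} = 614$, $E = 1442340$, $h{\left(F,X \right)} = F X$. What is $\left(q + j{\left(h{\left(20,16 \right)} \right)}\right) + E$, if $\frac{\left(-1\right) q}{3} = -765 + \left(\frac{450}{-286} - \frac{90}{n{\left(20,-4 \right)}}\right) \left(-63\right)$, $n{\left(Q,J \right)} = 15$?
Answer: $\frac{206465920}{143} \approx 1.4438 \cdot 10^{6}$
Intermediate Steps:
$q = \frac{123498}{143}$ ($q = - 3 \left(-765 + \left(\frac{450}{-286} - \frac{90}{15}\right) \left(-63\right)\right) = - 3 \left(-765 + \left(450 \left(- \frac{1}{286}\right) - 6\right) \left(-63\right)\right) = - 3 \left(-765 + \left(- \frac{225}{143} - 6\right) \left(-63\right)\right) = - 3 \left(-765 - - \frac{68229}{143}\right) = - 3 \left(-765 + \frac{68229}{143}\right) = \left(-3\right) \left(- \frac{41166}{143}\right) = \frac{123498}{143} \approx 863.62$)
$\left(q + j{\left(h{\left(20,16 \right)} \right)}\right) + E = \left(\frac{123498}{143} + 614\right) + 1442340 = \frac{211300}{143} + 1442340 = \frac{206465920}{143}$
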